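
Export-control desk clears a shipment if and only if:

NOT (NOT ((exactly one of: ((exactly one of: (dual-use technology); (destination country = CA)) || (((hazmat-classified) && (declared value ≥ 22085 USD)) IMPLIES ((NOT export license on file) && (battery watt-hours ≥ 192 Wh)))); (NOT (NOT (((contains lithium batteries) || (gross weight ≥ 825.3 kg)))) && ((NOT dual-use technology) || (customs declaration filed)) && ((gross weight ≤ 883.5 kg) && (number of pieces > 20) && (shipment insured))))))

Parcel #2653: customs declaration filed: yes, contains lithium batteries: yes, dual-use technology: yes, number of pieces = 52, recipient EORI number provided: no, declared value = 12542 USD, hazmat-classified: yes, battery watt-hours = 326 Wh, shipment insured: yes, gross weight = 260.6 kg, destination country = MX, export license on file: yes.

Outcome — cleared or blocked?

Blocked

Atomic conditions:
  dual-use technology: yes → true
  destination country = CA: MX == CA is false
  hazmat-classified: yes → true
  declared value ≥ 22085 USD: 12542 ≥ 22085 is false
  NOT export license on file: yes → false
  battery watt-hours ≥ 192 Wh: 326 ≥ 192 is true
  contains lithium batteries: yes → true
  gross weight ≥ 825.3 kg: 260.6 ≥ 825.3 is false
  NOT dual-use technology: yes → false
  customs declaration filed: yes → true
  gross weight ≤ 883.5 kg: 260.6 ≤ 883.5 is true
  number of pieces > 20: 52 > 20 is true
  shipment insured: yes → true
Combine:
[1.1.1.1] exactly-one(true, false) = true
[1.1.1.2.1] true AND false = false
[1.1.1.2.2] false AND true = false
[1.1.1.2] false → false (antecedent false ⇒ implication holds) = true
[1.1.1] true OR true = true
[1.1.2.1.1.1] true OR false = true
[1.1.2.1.1] NOT true = false
[1.1.2.1] NOT false = true
[1.1.2.2] false OR true = true
[1.1.2.3] true AND true AND true = true
[1.1.2] true AND true AND true = true
[1.1] exactly-one(true, true) = false
[1] NOT false = true
[root] NOT true = false
Overall: false → blocked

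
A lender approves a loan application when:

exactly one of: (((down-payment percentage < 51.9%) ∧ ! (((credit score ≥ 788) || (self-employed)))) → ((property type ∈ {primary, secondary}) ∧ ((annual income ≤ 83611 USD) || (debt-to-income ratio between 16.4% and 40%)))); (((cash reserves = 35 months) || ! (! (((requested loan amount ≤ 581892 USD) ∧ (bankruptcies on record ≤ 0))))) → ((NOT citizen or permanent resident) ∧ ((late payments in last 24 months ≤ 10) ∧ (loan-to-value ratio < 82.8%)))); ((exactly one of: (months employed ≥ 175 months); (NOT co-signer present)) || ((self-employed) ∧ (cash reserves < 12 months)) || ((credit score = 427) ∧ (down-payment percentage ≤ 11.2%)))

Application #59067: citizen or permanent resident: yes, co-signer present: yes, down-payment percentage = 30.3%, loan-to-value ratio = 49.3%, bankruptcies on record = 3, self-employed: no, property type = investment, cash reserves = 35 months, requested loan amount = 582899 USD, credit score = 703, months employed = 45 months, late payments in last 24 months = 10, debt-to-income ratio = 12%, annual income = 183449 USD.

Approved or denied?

Denied

Atomic conditions:
  down-payment percentage < 51.9%: 30.3 < 51.9 is true
  credit score ≥ 788: 703 ≥ 788 is false
  self-employed: no → false
  property type ∈ {primary, secondary}: investment is not in the set → false
  annual income ≤ 83611 USD: 183449 ≤ 83611 is false
  debt-to-income ratio between 16.4% and 40%: 12 in [16.4, 40] is false
  cash reserves = 35 months: 35 == 35 is true
  requested loan amount ≤ 581892 USD: 582899 ≤ 581892 is false
  bankruptcies on record ≤ 0: 3 ≤ 0 is false
  NOT citizen or permanent resident: yes → false
  late payments in last 24 months ≤ 10: 10 ≤ 10 is true
  loan-to-value ratio < 82.8%: 49.3 < 82.8 is true
  months employed ≥ 175 months: 45 ≥ 175 is false
  NOT co-signer present: yes → false
  cash reserves < 12 months: 35 < 12 is false
  credit score = 427: 703 == 427 is false
  down-payment percentage ≤ 11.2%: 30.3 ≤ 11.2 is false
Combine:
[1.1.2.1] false OR false = false
[1.1.2] NOT false = true
[1.1] true AND true = true
[1.2.2] false OR false = false
[1.2] false AND false = false
[1] true → false = false
[2.1.2.1.1] false AND false = false
[2.1.2.1] NOT false = true
[2.1.2] NOT true = false
[2.1] true OR false = true
[2.2.2] true AND true = true
[2.2] false AND true = false
[2] true → false = false
[3.1] exactly-one(false, false) = false
[3.2] false AND false = false
[3.3] false AND false = false
[3] false OR false OR false = false
[root] exactly-one(false, false, false) = false
Overall: false → denied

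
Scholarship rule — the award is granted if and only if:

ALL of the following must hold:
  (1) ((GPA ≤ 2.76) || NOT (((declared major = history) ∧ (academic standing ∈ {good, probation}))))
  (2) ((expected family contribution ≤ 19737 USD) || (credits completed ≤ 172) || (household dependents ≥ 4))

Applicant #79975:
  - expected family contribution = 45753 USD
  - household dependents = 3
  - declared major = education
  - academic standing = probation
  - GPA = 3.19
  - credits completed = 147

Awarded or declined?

Awarded

Atomic conditions:
  GPA ≤ 2.76: 3.19 ≤ 2.76 is false
  declared major = history: education == history is false
  academic standing ∈ {good, probation}: probation is in the set → true
  expected family contribution ≤ 19737 USD: 45753 ≤ 19737 is false
  credits completed ≤ 172: 147 ≤ 172 is true
  household dependents ≥ 4: 3 ≥ 4 is false
Combine:
[1.2.1] false AND true = false
[1.2] NOT false = true
[1] false OR true = true
[2] false OR true OR false = true
[root] true AND true = true
Overall: true → awarded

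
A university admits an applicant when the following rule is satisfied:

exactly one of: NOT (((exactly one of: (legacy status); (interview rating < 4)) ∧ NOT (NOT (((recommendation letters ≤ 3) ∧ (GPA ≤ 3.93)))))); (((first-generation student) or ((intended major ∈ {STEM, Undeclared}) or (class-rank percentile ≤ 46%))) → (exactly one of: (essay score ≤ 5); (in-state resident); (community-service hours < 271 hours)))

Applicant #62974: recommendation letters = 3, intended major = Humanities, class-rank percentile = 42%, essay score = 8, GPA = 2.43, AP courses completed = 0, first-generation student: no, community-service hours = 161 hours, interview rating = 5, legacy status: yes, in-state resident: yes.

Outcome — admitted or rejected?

Rejected

Atomic conditions:
  legacy status: yes → true
  interview rating < 4: 5 < 4 is false
  recommendation letters ≤ 3: 3 ≤ 3 is true
  GPA ≤ 3.93: 2.43 ≤ 3.93 is true
  first-generation student: no → false
  intended major ∈ {STEM, Undeclared}: Humanities is not in the set → false
  class-rank percentile ≤ 46%: 42 ≤ 46 is true
  essay score ≤ 5: 8 ≤ 5 is false
  in-state resident: yes → true
  community-service hours < 271 hours: 161 < 271 is true
Combine:
[1.1.1] exactly-one(true, false) = true
[1.1.2.1.1] true AND true = true
[1.1.2.1] NOT true = false
[1.1.2] NOT false = true
[1.1] true AND true = true
[1] NOT true = false
[2.1.2] false OR true = true
[2.1] false OR true = true
[2.2] exactly-one(false, true, true) = false
[2] true → false = false
[root] exactly-one(false, false) = false
Overall: false → rejected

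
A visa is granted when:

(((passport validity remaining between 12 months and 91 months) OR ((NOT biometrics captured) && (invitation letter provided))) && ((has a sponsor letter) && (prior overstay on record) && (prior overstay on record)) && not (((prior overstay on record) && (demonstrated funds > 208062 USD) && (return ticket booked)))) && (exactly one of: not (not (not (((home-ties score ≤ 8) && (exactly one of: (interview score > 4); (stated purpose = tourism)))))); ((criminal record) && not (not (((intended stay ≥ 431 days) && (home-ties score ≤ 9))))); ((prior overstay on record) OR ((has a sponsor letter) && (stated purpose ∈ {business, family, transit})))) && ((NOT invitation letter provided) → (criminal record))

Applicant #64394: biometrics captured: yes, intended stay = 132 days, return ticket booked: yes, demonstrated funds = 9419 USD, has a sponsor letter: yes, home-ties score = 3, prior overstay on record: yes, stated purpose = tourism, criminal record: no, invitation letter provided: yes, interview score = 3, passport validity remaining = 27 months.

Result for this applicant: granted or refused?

Atomic conditions:
  passport validity remaining between 12 months and 91 months: 27 in [12, 91] is true
  NOT biometrics captured: yes → false
  invitation letter provided: yes → true
  has a sponsor letter: yes → true
  prior overstay on record: yes → true
  demonstrated funds > 208062 USD: 9419 > 208062 is false
  return ticket booked: yes → true
  home-ties score ≤ 8: 3 ≤ 8 is true
  interview score > 4: 3 > 4 is false
  stated purpose = tourism: tourism == tourism is true
  criminal record: no → false
  intended stay ≥ 431 days: 132 ≥ 431 is false
  home-ties score ≤ 9: 3 ≤ 9 is true
  stated purpose ∈ {business, family, transit}: tourism is not in the set → false
  NOT invitation letter provided: yes → false
Combine:
[1.1.2] false AND true = false
[1.1] true OR false = true
[1.2] true AND true AND true = true
[1.3.1] true AND false AND true = false
[1.3] NOT false = true
[1] true AND true AND true = true
[2.1.1.1.1.2] exactly-one(false, true) = true
[2.1.1.1.1] true AND true = true
[2.1.1.1] NOT true = false
[2.1.1] NOT false = true
[2.1] NOT true = false
[2.2.2.1.1] false AND true = false
[2.2.2.1] NOT false = true
[2.2.2] NOT true = false
[2.2] false AND false = false
[2.3.2] true AND false = false
[2.3] true OR false = true
[2] exactly-one(false, false, true) = true
[3] false → false (antecedent false ⇒ implication holds) = true
[root] true AND true AND true = true
Overall: true → granted

Granted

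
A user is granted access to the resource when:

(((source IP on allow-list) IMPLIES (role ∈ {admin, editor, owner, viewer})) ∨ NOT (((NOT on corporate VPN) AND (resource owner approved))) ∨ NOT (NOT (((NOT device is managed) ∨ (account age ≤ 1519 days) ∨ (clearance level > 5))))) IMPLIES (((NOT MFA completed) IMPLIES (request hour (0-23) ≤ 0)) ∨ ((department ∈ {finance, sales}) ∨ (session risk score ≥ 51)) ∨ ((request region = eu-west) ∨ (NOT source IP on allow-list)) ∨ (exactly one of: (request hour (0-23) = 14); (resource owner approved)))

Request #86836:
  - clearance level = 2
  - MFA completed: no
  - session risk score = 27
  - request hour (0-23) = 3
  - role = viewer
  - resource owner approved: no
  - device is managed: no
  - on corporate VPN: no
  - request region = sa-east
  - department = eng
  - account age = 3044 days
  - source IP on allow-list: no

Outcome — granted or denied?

Atomic conditions:
  source IP on allow-list: no → false
  role ∈ {admin, editor, owner, viewer}: viewer is in the set → true
  NOT on corporate VPN: no → true
  resource owner approved: no → false
  NOT device is managed: no → true
  account age ≤ 1519 days: 3044 ≤ 1519 is false
  clearance level > 5: 2 > 5 is false
  NOT MFA completed: no → true
  request hour (0-23) ≤ 0: 3 ≤ 0 is false
  department ∈ {finance, sales}: eng is not in the set → false
  session risk score ≥ 51: 27 ≥ 51 is false
  request region = eu-west: sa-east == eu-west is false
  NOT source IP on allow-list: no → true
  request hour (0-23) = 14: 3 == 14 is false
Combine:
[1.1] false → true (antecedent false ⇒ implication holds) = true
[1.2.1] true AND false = false
[1.2] NOT false = true
[1.3.1.1] true OR false OR false = true
[1.3.1] NOT true = false
[1.3] NOT false = true
[1] true OR true OR true = true
[2.1] true → false = false
[2.2] false OR false = false
[2.3] false OR true = true
[2.4] exactly-one(false, false) = false
[2] false OR false OR true OR false = true
[root] true → true = true
Overall: true → granted

Granted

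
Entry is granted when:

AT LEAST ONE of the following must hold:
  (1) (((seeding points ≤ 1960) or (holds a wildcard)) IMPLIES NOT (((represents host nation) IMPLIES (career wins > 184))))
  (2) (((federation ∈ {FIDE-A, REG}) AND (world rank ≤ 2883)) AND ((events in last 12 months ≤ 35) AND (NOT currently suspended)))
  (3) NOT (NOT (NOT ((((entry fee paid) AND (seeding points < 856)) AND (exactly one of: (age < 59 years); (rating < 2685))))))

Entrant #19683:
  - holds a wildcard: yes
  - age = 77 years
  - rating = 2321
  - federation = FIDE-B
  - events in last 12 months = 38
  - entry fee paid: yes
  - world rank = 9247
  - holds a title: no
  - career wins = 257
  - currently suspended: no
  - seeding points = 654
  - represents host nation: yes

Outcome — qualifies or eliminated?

Atomic conditions:
  seeding points ≤ 1960: 654 ≤ 1960 is true
  holds a wildcard: yes → true
  represents host nation: yes → true
  career wins > 184: 257 > 184 is true
  federation ∈ {FIDE-A, REG}: FIDE-B is not in the set → false
  world rank ≤ 2883: 9247 ≤ 2883 is false
  events in last 12 months ≤ 35: 38 ≤ 35 is false
  NOT currently suspended: no → true
  entry fee paid: yes → true
  seeding points < 856: 654 < 856 is true
  age < 59 years: 77 < 59 is false
  rating < 2685: 2321 < 2685 is true
Combine:
[1.1] true OR true = true
[1.2.1] true → true = true
[1.2] NOT true = false
[1] true → false = false
[2.1] false AND false = false
[2.2] false AND true = false
[2] false AND false = false
[3.1.1.1.1] true AND true = true
[3.1.1.1.2] exactly-one(false, true) = true
[3.1.1.1] true AND true = true
[3.1.1] NOT true = false
[3.1] NOT false = true
[3] NOT true = false
[root] false OR false OR false = false
Overall: false → eliminated

Eliminated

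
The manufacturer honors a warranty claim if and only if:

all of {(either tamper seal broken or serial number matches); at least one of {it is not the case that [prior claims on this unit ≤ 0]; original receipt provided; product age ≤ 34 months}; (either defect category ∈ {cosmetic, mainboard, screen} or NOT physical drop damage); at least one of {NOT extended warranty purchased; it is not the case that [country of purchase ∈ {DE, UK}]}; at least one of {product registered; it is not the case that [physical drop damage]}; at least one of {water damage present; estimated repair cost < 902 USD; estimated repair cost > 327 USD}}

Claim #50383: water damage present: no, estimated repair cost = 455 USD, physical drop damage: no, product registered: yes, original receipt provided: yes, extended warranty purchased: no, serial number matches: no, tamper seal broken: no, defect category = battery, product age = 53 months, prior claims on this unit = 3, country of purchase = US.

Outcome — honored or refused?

Refused

Atomic conditions:
  tamper seal broken: no → false
  serial number matches: no → false
  prior claims on this unit ≤ 0: 3 ≤ 0 is false
  original receipt provided: yes → true
  product age ≤ 34 months: 53 ≤ 34 is false
  defect category ∈ {cosmetic, mainboard, screen}: battery is not in the set → false
  NOT physical drop damage: no → true
  NOT extended warranty purchased: no → true
  country of purchase ∈ {DE, UK}: US is not in the set → false
  product registered: yes → true
  physical drop damage: no → false
  water damage present: no → false
  estimated repair cost < 902 USD: 455 < 902 is true
  estimated repair cost > 327 USD: 455 > 327 is true
Combine:
[1] false OR false = false
[2.1] NOT false = true
[2] true OR true OR false = true
[3] false OR true = true
[4.2] NOT false = true
[4] true OR true = true
[5.2] NOT false = true
[5] true OR true = true
[6] false OR true OR true = true
[root] false AND true AND true AND true AND true AND true = false
Overall: false → refused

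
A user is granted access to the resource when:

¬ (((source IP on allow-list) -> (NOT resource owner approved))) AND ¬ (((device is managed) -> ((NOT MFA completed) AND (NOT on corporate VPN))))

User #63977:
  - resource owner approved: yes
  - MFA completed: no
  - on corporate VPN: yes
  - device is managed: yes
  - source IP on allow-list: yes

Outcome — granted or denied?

Granted

Atomic conditions:
  source IP on allow-list: yes → true
  NOT resource owner approved: yes → false
  device is managed: yes → true
  NOT MFA completed: no → true
  NOT on corporate VPN: yes → false
Combine:
[1.1] true → false = false
[1] NOT false = true
[2.1.2] true AND false = false
[2.1] true → false = false
[2] NOT false = true
[root] true AND true = true
Overall: true → granted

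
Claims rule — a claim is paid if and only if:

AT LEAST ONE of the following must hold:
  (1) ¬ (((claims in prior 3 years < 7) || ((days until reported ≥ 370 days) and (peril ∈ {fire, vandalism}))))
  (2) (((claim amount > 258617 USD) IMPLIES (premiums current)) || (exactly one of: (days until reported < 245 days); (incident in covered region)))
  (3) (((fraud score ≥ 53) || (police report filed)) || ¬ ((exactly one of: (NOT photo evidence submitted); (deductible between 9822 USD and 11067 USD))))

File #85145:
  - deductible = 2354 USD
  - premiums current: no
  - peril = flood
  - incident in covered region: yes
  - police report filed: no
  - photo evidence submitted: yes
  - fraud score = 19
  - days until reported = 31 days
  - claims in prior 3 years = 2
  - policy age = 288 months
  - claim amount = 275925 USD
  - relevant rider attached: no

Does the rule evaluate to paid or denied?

Atomic conditions:
  claims in prior 3 years < 7: 2 < 7 is true
  days until reported ≥ 370 days: 31 ≥ 370 is false
  peril ∈ {fire, vandalism}: flood is not in the set → false
  claim amount > 258617 USD: 275925 > 258617 is true
  premiums current: no → false
  days until reported < 245 days: 31 < 245 is true
  incident in covered region: yes → true
  fraud score ≥ 53: 19 ≥ 53 is false
  police report filed: no → false
  NOT photo evidence submitted: yes → false
  deductible between 9822 USD and 11067 USD: 2354 in [9822, 11067] is false
Combine:
[1.1.2] false AND false = false
[1.1] true OR false = true
[1] NOT true = false
[2.1] true → false = false
[2.2] exactly-one(true, true) = false
[2] false OR false = false
[3.1] false OR false = false
[3.2.1] exactly-one(false, false) = false
[3.2] NOT false = true
[3] false OR true = true
[root] false OR false OR true = true
Overall: true → paid

Paid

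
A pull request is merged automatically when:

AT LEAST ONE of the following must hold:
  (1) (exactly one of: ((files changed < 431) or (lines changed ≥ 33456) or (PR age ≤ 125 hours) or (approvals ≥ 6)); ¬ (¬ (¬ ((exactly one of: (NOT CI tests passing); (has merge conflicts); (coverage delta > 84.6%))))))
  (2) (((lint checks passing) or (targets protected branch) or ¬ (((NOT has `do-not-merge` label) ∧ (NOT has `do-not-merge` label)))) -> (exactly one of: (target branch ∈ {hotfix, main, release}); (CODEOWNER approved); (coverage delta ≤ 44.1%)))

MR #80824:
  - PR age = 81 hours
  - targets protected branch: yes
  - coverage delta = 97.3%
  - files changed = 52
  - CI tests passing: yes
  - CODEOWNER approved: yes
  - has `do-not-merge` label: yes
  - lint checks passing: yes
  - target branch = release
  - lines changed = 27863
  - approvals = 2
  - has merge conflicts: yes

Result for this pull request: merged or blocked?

Atomic conditions:
  files changed < 431: 52 < 431 is true
  lines changed ≥ 33456: 27863 ≥ 33456 is false
  PR age ≤ 125 hours: 81 ≤ 125 is true
  approvals ≥ 6: 2 ≥ 6 is false
  NOT CI tests passing: yes → false
  has merge conflicts: yes → true
  coverage delta > 84.6%: 97.3 > 84.6 is true
  lint checks passing: yes → true
  targets protected branch: yes → true
  NOT has `do-not-merge` label: yes → false
  target branch ∈ {hotfix, main, release}: release is in the set → true
  CODEOWNER approved: yes → true
  coverage delta ≤ 44.1%: 97.3 ≤ 44.1 is false
Combine:
[1.1] true OR false OR true OR false = true
[1.2.1.1.1] exactly-one(false, true, true) = false
[1.2.1.1] NOT false = true
[1.2.1] NOT true = false
[1.2] NOT false = true
[1] exactly-one(true, true) = false
[2.1.3.1] false AND false = false
[2.1.3] NOT false = true
[2.1] true OR true OR true = true
[2.2] exactly-one(true, true, false) = false
[2] true → false = false
[root] false OR false = false
Overall: false → blocked

Blocked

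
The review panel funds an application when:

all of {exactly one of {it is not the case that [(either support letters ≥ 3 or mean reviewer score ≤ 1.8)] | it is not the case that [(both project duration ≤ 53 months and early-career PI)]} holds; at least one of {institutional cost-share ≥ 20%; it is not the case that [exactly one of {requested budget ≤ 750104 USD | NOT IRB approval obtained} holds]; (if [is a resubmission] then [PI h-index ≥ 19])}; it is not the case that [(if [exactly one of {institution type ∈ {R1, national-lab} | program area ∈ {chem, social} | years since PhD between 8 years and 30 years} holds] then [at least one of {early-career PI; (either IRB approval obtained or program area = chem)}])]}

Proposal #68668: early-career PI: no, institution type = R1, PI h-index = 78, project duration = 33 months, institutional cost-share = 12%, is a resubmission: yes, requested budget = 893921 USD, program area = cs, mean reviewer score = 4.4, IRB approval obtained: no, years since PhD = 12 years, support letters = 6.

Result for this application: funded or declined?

Atomic conditions:
  support letters ≥ 3: 6 ≥ 3 is true
  mean reviewer score ≤ 1.8: 4.4 ≤ 1.8 is false
  project duration ≤ 53 months: 33 ≤ 53 is true
  early-career PI: no → false
  institutional cost-share ≥ 20%: 12 ≥ 20 is false
  requested budget ≤ 750104 USD: 893921 ≤ 750104 is false
  NOT IRB approval obtained: no → true
  is a resubmission: yes → true
  PI h-index ≥ 19: 78 ≥ 19 is true
  institution type ∈ {R1, national-lab}: R1 is in the set → true
  program area ∈ {chem, social}: cs is not in the set → false
  years since PhD between 8 years and 30 years: 12 in [8, 30] is true
  IRB approval obtained: no → false
  program area = chem: cs == chem is false
Combine:
[1.1.1] true OR false = true
[1.1] NOT true = false
[1.2.1] true AND false = false
[1.2] NOT false = true
[1] exactly-one(false, true) = true
[2.2.1] exactly-one(false, true) = true
[2.2] NOT true = false
[2.3] true → true = true
[2] false OR false OR true = true
[3.1.1] exactly-one(true, false, true) = false
[3.1.2.2] false OR false = false
[3.1.2] false OR false = false
[3.1] false → false (antecedent false ⇒ implication holds) = true
[3] NOT true = false
[root] true AND true AND false = false
Overall: false → declined

Declined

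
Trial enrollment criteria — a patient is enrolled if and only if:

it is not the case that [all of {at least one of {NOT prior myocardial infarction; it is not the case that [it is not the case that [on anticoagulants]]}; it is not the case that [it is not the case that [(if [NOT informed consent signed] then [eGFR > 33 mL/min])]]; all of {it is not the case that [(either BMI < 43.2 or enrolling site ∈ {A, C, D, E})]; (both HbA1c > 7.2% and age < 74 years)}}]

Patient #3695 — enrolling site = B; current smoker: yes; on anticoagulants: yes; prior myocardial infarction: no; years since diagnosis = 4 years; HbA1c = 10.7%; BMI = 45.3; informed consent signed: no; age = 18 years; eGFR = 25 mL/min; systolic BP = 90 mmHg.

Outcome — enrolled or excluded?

Enrolled

Atomic conditions:
  NOT prior myocardial infarction: no → true
  on anticoagulants: yes → true
  NOT informed consent signed: no → true
  eGFR > 33 mL/min: 25 > 33 is false
  BMI < 43.2: 45.3 < 43.2 is false
  enrolling site ∈ {A, C, D, E}: B is not in the set → false
  HbA1c > 7.2%: 10.7 > 7.2 is true
  age < 74 years: 18 < 74 is true
Combine:
[1.1.2.1] NOT true = false
[1.1.2] NOT false = true
[1.1] true OR true = true
[1.2.1.1] true → false = false
[1.2.1] NOT false = true
[1.2] NOT true = false
[1.3.1.1] false OR false = false
[1.3.1] NOT false = true
[1.3.2] true AND true = true
[1.3] true AND true = true
[1] true AND false AND true = false
[root] NOT false = true
Overall: true → enrolled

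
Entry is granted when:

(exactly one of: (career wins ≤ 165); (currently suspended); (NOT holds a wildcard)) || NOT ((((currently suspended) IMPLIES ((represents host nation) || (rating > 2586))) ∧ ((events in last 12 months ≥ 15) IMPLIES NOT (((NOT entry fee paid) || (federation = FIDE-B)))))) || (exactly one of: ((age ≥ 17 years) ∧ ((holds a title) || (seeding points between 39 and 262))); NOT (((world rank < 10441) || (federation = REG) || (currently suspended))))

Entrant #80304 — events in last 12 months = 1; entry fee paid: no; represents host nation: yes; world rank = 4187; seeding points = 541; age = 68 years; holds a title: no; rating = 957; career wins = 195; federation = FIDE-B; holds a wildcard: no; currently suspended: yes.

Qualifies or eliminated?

Eliminated

Atomic conditions:
  career wins ≤ 165: 195 ≤ 165 is false
  currently suspended: yes → true
  NOT holds a wildcard: no → true
  represents host nation: yes → true
  rating > 2586: 957 > 2586 is false
  events in last 12 months ≥ 15: 1 ≥ 15 is false
  NOT entry fee paid: no → true
  federation = FIDE-B: FIDE-B == FIDE-B is true
  age ≥ 17 years: 68 ≥ 17 is true
  holds a title: no → false
  seeding points between 39 and 262: 541 in [39, 262] is false
  world rank < 10441: 4187 < 10441 is true
  federation = REG: FIDE-B == REG is false
Combine:
[1] exactly-one(false, true, true) = false
[2.1.1.2] true OR false = true
[2.1.1] true → true = true
[2.1.2.2.1] true OR true = true
[2.1.2.2] NOT true = false
[2.1.2] false → false (antecedent false ⇒ implication holds) = true
[2.1] true AND true = true
[2] NOT true = false
[3.1.2] false OR false = false
[3.1] true AND false = false
[3.2.1] true OR false OR true = true
[3.2] NOT true = false
[3] exactly-one(false, false) = false
[root] false OR false OR false = false
Overall: false → eliminated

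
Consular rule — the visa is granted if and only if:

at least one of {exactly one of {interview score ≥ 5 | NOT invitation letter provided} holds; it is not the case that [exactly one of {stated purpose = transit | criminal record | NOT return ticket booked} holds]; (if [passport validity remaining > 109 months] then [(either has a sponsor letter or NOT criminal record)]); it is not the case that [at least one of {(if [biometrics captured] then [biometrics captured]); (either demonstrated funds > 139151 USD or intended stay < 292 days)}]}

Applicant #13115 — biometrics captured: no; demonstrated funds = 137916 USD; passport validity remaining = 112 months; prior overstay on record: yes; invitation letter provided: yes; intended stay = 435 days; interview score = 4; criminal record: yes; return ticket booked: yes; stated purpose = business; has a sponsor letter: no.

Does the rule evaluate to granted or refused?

Atomic conditions:
  interview score ≥ 5: 4 ≥ 5 is false
  NOT invitation letter provided: yes → false
  stated purpose = transit: business == transit is false
  criminal record: yes → true
  NOT return ticket booked: yes → false
  passport validity remaining > 109 months: 112 > 109 is true
  has a sponsor letter: no → false
  NOT criminal record: yes → false
  biometrics captured: no → false
  demonstrated funds > 139151 USD: 137916 > 139151 is false
  intended stay < 292 days: 435 < 292 is false
Combine:
[1] exactly-one(false, false) = false
[2.1] exactly-one(false, true, false) = true
[2] NOT true = false
[3.2] false OR false = false
[3] true → false = false
[4.1.1] false → false (antecedent false ⇒ implication holds) = true
[4.1.2] false OR false = false
[4.1] true OR false = true
[4] NOT true = false
[root] false OR false OR false OR false = false
Overall: false → refused

Refused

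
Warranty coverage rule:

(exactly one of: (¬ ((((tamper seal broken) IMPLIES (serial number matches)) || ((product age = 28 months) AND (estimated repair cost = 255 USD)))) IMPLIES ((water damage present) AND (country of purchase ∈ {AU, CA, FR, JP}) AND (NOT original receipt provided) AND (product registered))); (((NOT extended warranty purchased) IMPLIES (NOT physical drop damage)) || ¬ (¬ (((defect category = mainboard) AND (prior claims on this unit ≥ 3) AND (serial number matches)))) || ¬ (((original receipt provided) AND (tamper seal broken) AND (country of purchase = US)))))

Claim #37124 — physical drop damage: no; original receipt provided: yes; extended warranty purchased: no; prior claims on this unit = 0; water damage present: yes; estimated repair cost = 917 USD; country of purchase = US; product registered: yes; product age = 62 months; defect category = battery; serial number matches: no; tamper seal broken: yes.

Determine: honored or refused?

Honored

Atomic conditions:
  tamper seal broken: yes → true
  serial number matches: no → false
  product age = 28 months: 62 == 28 is false
  estimated repair cost = 255 USD: 917 == 255 is false
  water damage present: yes → true
  country of purchase ∈ {AU, CA, FR, JP}: US is not in the set → false
  NOT original receipt provided: yes → false
  product registered: yes → true
  NOT extended warranty purchased: no → true
  NOT physical drop damage: no → true
  defect category = mainboard: battery == mainboard is false
  prior claims on this unit ≥ 3: 0 ≥ 3 is false
  original receipt provided: yes → true
  country of purchase = US: US == US is true
Combine:
[1.1.1.1] true → false = false
[1.1.1.2] false AND false = false
[1.1.1] false OR false = false
[1.1] NOT false = true
[1.2] true AND false AND false AND true = false
[1] true → false = false
[2.1] true → true = true
[2.2.1.1] false AND false AND false = false
[2.2.1] NOT false = true
[2.2] NOT true = false
[2.3.1] true AND true AND true = true
[2.3] NOT true = false
[2] true OR false OR false = true
[root] exactly-one(false, true) = true
Overall: true → honored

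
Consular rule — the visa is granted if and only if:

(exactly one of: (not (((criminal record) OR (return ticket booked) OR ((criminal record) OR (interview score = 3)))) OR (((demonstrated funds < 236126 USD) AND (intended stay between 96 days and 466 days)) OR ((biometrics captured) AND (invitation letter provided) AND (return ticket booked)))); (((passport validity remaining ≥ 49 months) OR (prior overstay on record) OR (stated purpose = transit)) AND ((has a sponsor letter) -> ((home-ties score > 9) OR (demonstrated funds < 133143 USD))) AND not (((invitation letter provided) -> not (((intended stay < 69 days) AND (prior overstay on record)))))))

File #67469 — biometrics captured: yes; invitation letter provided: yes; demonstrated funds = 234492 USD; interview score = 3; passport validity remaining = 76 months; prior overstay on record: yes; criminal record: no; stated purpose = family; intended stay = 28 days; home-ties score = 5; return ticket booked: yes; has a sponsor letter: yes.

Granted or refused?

Atomic conditions:
  criminal record: no → false
  return ticket booked: yes → true
  interview score = 3: 3 == 3 is true
  demonstrated funds < 236126 USD: 234492 < 236126 is true
  intended stay between 96 days and 466 days: 28 in [96, 466] is false
  biometrics captured: yes → true
  invitation letter provided: yes → true
  passport validity remaining ≥ 49 months: 76 ≥ 49 is true
  prior overstay on record: yes → true
  stated purpose = transit: family == transit is false
  has a sponsor letter: yes → true
  home-ties score > 9: 5 > 9 is false
  demonstrated funds < 133143 USD: 234492 < 133143 is false
  intended stay < 69 days: 28 < 69 is true
Combine:
[1.1.1.3] false OR true = true
[1.1.1] false OR true OR true = true
[1.1] NOT true = false
[1.2.1] true AND false = false
[1.2.2] true AND true AND true = true
[1.2] false OR true = true
[1] false OR true = true
[2.1] true OR true OR false = true
[2.2.2] false OR false = false
[2.2] true → false = false
[2.3.1.2.1] true AND true = true
[2.3.1.2] NOT true = false
[2.3.1] true → false = false
[2.3] NOT false = true
[2] true AND false AND true = false
[root] exactly-one(true, false) = true
Overall: true → granted

Granted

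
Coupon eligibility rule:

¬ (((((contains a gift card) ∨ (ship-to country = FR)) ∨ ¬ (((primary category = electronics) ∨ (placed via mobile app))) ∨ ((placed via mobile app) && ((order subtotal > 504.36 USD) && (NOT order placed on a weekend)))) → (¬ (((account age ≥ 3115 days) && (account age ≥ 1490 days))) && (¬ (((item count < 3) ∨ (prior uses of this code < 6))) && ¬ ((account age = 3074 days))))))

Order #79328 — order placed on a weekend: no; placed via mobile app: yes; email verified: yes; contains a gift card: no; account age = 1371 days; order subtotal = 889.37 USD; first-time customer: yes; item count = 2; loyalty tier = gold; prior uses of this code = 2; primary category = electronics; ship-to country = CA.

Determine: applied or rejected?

Atomic conditions:
  contains a gift card: no → false
  ship-to country = FR: CA == FR is false
  primary category = electronics: electronics == electronics is true
  placed via mobile app: yes → true
  order subtotal > 504.36 USD: 889.37 > 504.36 is true
  NOT order placed on a weekend: no → true
  account age ≥ 3115 days: 1371 ≥ 3115 is false
  account age ≥ 1490 days: 1371 ≥ 1490 is false
  item count < 3: 2 < 3 is true
  prior uses of this code < 6: 2 < 6 is true
  account age = 3074 days: 1371 == 3074 is false
Combine:
[1.1.1] false OR false = false
[1.1.2.1] true OR true = true
[1.1.2] NOT true = false
[1.1.3.2] true AND true = true
[1.1.3] true AND true = true
[1.1] false OR false OR true = true
[1.2.1.1] false AND false = false
[1.2.1] NOT false = true
[1.2.2.1.1] true OR true = true
[1.2.2.1] NOT true = false
[1.2.2.2] NOT false = true
[1.2.2] false AND true = false
[1.2] true AND false = false
[1] true → false = false
[root] NOT false = true
Overall: true → applied

Applied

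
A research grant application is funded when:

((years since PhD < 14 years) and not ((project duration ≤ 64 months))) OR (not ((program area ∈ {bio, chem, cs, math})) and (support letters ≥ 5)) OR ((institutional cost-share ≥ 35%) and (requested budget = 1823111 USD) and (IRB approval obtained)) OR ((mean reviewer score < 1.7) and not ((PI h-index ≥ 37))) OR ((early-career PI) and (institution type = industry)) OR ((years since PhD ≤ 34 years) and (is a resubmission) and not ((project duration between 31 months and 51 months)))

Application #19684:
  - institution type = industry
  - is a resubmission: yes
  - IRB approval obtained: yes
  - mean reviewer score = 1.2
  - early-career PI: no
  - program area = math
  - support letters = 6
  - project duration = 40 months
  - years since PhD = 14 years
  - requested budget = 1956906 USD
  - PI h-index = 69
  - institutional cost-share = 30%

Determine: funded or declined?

Declined

Atomic conditions:
  years since PhD < 14 years: 14 < 14 is false
  project duration ≤ 64 months: 40 ≤ 64 is true
  program area ∈ {bio, chem, cs, math}: math is in the set → true
  support letters ≥ 5: 6 ≥ 5 is true
  institutional cost-share ≥ 35%: 30 ≥ 35 is false
  requested budget = 1823111 USD: 1956906 == 1823111 is false
  IRB approval obtained: yes → true
  mean reviewer score < 1.7: 1.2 < 1.7 is true
  PI h-index ≥ 37: 69 ≥ 37 is true
  early-career PI: no → false
  institution type = industry: industry == industry is true
  years since PhD ≤ 34 years: 14 ≤ 34 is true
  is a resubmission: yes → true
  project duration between 31 months and 51 months: 40 in [31, 51] is true
Combine:
[1.2] NOT true = false
[1] false AND false = false
[2.1] NOT true = false
[2] false AND true = false
[3] false AND false AND true = false
[4.2] NOT true = false
[4] true AND false = false
[5] false AND true = false
[6.3] NOT true = false
[6] true AND true AND false = false
[root] false OR false OR false OR false OR false OR false = false
Overall: false → declined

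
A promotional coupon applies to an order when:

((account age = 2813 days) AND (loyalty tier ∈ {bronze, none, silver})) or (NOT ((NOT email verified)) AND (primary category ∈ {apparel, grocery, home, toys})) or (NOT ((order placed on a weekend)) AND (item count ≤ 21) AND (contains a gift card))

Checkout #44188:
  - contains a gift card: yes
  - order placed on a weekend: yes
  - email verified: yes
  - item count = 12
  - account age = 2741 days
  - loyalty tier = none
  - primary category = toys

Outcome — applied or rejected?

Applied

Atomic conditions:
  account age = 2813 days: 2741 == 2813 is false
  loyalty tier ∈ {bronze, none, silver}: none is in the set → true
  NOT email verified: yes → false
  primary category ∈ {apparel, grocery, home, toys}: toys is in the set → true
  order placed on a weekend: yes → true
  item count ≤ 21: 12 ≤ 21 is true
  contains a gift card: yes → true
Combine:
[1] false AND true = false
[2.1] NOT false = true
[2] true AND true = true
[3.1] NOT true = false
[3] false AND true AND true = false
[root] false OR true OR false = true
Overall: true → applied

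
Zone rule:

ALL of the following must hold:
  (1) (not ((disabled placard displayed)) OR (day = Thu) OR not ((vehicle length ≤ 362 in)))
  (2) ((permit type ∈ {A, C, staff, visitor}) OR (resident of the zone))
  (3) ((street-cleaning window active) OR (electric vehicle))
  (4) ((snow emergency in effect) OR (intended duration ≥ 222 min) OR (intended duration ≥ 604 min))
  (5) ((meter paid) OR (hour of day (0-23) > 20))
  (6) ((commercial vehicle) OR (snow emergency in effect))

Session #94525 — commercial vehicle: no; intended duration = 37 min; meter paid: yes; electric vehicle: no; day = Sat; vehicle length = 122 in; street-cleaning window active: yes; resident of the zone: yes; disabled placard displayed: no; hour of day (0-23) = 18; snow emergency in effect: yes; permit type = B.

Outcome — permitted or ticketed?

Permitted

Atomic conditions:
  disabled placard displayed: no → false
  day = Thu: Sat == Thu is false
  vehicle length ≤ 362 in: 122 ≤ 362 is true
  permit type ∈ {A, C, staff, visitor}: B is not in the set → false
  resident of the zone: yes → true
  street-cleaning window active: yes → true
  electric vehicle: no → false
  snow emergency in effect: yes → true
  intended duration ≥ 222 min: 37 ≥ 222 is false
  intended duration ≥ 604 min: 37 ≥ 604 is false
  meter paid: yes → true
  hour of day (0-23) > 20: 18 > 20 is false
  commercial vehicle: no → false
Combine:
[1.1] NOT false = true
[1.3] NOT true = false
[1] true OR false OR false = true
[2] false OR true = true
[3] true OR false = true
[4] true OR false OR false = true
[5] true OR false = true
[6] false OR true = true
[root] true AND true AND true AND true AND true AND true = true
Overall: true → permitted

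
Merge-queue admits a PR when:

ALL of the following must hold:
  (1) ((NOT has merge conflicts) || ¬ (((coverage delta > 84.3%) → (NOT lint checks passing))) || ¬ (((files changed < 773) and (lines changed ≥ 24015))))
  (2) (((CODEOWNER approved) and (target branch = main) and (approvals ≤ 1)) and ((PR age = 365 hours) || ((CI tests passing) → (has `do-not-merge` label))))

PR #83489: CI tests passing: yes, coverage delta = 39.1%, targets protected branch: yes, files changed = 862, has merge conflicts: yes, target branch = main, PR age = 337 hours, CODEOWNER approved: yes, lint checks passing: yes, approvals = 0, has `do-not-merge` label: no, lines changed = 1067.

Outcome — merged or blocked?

Blocked

Atomic conditions:
  NOT has merge conflicts: yes → false
  coverage delta > 84.3%: 39.1 > 84.3 is false
  NOT lint checks passing: yes → false
  files changed < 773: 862 < 773 is false
  lines changed ≥ 24015: 1067 ≥ 24015 is false
  CODEOWNER approved: yes → true
  target branch = main: main == main is true
  approvals ≤ 1: 0 ≤ 1 is true
  PR age = 365 hours: 337 == 365 is false
  CI tests passing: yes → true
  has `do-not-merge` label: no → false
Combine:
[1.2.1] false → false (antecedent false ⇒ implication holds) = true
[1.2] NOT true = false
[1.3.1] false AND false = false
[1.3] NOT false = true
[1] false OR false OR true = true
[2.1] true AND true AND true = true
[2.2.2] true → false = false
[2.2] false OR false = false
[2] true AND false = false
[root] true AND false = false
Overall: false → blocked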